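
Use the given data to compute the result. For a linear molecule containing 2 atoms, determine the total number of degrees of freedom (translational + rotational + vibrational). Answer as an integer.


Step 1: Translational DOF = 3
Step 2: Rotational DOF (linear) = 2
Step 3: Vibrational DOF = 3*2 - 5 = 1
Step 4: Total = 3 + 2 + 1 = 6

6


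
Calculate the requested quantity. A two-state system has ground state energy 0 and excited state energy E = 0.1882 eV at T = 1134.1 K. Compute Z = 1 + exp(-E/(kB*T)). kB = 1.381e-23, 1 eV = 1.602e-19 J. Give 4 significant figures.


Step 1: Compute beta*E = E*eV/(kB*T) = 0.1882*1.602e-19/(1.381e-23*1134.1) = 1.925
Step 2: exp(-beta*E) = exp(-1.925) = 0.1459
Step 3: Z = 1 + 0.1459 = 1.146

1.146


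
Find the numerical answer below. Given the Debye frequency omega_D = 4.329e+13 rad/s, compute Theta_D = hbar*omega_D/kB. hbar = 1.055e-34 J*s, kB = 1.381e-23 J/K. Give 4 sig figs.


Step 1: hbar*omega_D = 1.055e-34 * 4.329e+13 = 4.567e-21 J
Step 2: Theta_D = 4.567e-21 / 1.381e-23
Step 3: Theta_D = 330.7 K

330.7


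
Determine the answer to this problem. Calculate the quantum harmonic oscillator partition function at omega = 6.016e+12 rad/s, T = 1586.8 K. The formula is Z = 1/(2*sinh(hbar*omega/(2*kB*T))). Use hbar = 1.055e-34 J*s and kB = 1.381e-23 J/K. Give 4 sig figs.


Step 1: Compute x = hbar*omega/(kB*T) = 1.055e-34*6.016e+12/(1.381e-23*1586.8) = 0.02896
Step 2: x/2 = 0.01448
Step 3: sinh(x/2) = 0.01448
Step 4: Z = 1/(2*0.01448) = 34.53

34.53


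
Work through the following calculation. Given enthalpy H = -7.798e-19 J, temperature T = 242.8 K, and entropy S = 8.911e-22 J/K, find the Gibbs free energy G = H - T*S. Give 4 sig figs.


Step 1: T*S = 242.8 * 8.911e-22 = 2.164e-19 J
Step 2: G = H - T*S = -7.798e-19 - 2.164e-19
Step 3: G = -9.962e-19 J

-9.962e-19


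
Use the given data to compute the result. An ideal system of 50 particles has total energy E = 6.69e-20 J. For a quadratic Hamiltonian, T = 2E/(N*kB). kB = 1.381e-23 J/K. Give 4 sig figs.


Step 1: Numerator = 2*E = 2*6.69e-20 = 1.338e-19 J
Step 2: Denominator = N*kB = 50*1.381e-23 = 6.905e-22
Step 3: T = 1.338e-19 / 6.905e-22 = 193.8 K

193.8


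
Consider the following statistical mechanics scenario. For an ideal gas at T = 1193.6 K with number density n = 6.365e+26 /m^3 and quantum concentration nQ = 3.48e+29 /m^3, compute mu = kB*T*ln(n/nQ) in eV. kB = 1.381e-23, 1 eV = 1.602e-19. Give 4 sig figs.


Step 1: n/nQ = 6.365e+26/3.48e+29 = 0.001829
Step 2: ln(n/nQ) = -6.304
Step 3: mu = kB*T*ln(n/nQ) = 1.648e-20*-6.304 = -1.039e-19 J
Step 4: Convert to eV: -1.039e-19/1.602e-19 = -0.6486 eV

-0.6486


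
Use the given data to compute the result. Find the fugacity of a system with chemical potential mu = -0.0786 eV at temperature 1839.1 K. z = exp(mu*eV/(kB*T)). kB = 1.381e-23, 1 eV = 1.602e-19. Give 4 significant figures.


Step 1: Convert mu to Joules: -0.0786*1.602e-19 = -1.259e-20 J
Step 2: kB*T = 1.381e-23*1839.1 = 2.54e-20 J
Step 3: mu/(kB*T) = -0.4958
Step 4: z = exp(-0.4958) = 0.6091

0.6091


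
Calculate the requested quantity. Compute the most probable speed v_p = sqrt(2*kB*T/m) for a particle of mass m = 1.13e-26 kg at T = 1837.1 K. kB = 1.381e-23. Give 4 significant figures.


Step 1: Numerator = 2*kB*T = 2*1.381e-23*1837.1 = 5.074e-20
Step 2: Ratio = 5.074e-20 / 1.13e-26 = 4.49e+06
Step 3: v_p = sqrt(4.49e+06) = 2119 m/s

2119


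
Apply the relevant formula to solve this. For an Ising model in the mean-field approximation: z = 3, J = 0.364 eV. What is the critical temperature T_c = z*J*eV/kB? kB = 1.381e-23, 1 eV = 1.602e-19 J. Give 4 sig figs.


Step 1: z*J = 3*0.364 = 1.092 eV
Step 2: Convert to Joules: 1.092*1.602e-19 = 1.749e-19 J
Step 3: T_c = 1.749e-19 / 1.381e-23 = 1.267e+04 K

1.267e+04


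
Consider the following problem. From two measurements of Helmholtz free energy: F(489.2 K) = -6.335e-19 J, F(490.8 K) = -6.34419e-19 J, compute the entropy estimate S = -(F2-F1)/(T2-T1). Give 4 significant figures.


Step 1: dF = F2 - F1 = -6.34419e-19 - (-6.335e-19) = -9.19e-22 J
Step 2: dT = T2 - T1 = 490.8 - 489.2 = 1.6 K
Step 3: S = -dF/dT = -(-9.19e-22)/1.6 = 5.744e-22 J/K

5.744e-22


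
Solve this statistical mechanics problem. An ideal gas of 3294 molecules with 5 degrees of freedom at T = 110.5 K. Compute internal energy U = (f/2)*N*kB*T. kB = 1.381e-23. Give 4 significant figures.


Step 1: f/2 = 5/2 = 2.5
Step 2: N*kB*T = 3294*1.381e-23*110.5 = 5.027e-18
Step 3: U = 2.5 * 5.027e-18 = 1.257e-17 J

1.257e-17


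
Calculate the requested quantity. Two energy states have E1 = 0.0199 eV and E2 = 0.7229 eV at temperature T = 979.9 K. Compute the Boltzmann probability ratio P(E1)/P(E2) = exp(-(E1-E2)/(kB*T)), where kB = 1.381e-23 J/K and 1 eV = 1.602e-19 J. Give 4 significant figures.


Step 1: Compute energy difference dE = E1 - E2 = 0.0199 - 0.7229 = -0.703 eV
Step 2: Convert to Joules: dE_J = -0.703 * 1.602e-19 = -1.126e-19 J
Step 3: Compute exponent = -dE_J / (kB * T) = -(-1.126e-19) / (1.381e-23 * 979.9) = 8.322
Step 4: P(E1)/P(E2) = exp(8.322) = 4115

4115


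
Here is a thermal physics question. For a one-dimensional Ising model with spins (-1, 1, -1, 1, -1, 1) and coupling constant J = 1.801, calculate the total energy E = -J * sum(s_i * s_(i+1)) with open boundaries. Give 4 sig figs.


Step 1: Nearest-neighbor products: -1, -1, -1, -1, -1
Step 2: Sum of products = -5
Step 3: E = -1.801 * -5 = 9.005

9.005


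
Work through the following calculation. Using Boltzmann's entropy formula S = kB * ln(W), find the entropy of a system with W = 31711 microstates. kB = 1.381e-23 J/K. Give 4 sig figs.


Step 1: ln(W) = ln(31711) = 10.36
Step 2: S = kB * ln(W) = 1.381e-23 * 10.36
Step 3: S = 1.431e-22 J/K

1.431e-22


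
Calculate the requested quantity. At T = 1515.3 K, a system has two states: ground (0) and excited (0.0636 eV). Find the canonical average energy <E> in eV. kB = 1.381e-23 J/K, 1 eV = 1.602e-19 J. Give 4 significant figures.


Step 1: beta*E = 0.0636*1.602e-19/(1.381e-23*1515.3) = 0.4869
Step 2: exp(-beta*E) = 0.6145
Step 3: <E> = 0.0636*0.6145/(1+0.6145) = 0.02421 eV

0.02421


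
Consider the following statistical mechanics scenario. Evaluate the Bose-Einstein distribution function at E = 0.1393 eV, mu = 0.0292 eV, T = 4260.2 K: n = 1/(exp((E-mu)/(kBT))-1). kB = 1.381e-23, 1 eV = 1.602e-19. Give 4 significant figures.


Step 1: (E - mu) = 0.1101 eV
Step 2: x = (E-mu)*eV/(kB*T) = 0.1101*1.602e-19/(1.381e-23*4260.2) = 0.2998
Step 3: exp(x) = 1.35
Step 4: n = 1/(exp(x)-1) = 2.861

2.861


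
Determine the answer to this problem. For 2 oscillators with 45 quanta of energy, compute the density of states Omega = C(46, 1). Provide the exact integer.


Step 1: Use binomial coefficient C(46, 1)
Step 2: Numerator = 46! / 45!
Step 3: Denominator = 1!
Step 4: Omega = 46

46


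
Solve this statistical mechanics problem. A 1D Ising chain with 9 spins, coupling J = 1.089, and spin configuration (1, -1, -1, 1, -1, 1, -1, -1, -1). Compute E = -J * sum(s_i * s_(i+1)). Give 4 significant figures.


Step 1: Nearest-neighbor products: -1, 1, -1, -1, -1, -1, 1, 1
Step 2: Sum of products = -2
Step 3: E = -1.089 * -2 = 2.178

2.178


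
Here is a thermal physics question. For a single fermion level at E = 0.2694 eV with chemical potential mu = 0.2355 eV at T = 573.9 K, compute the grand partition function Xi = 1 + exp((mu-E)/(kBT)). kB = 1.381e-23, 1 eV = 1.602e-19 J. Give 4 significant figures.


Step 1: (mu - E) = 0.2355 - 0.2694 = -0.0339 eV
Step 2: x = (mu-E)*eV/(kB*T) = -0.0339*1.602e-19/(1.381e-23*573.9) = -0.6852
Step 3: exp(x) = 0.504
Step 4: Xi = 1 + 0.504 = 1.504

1.504


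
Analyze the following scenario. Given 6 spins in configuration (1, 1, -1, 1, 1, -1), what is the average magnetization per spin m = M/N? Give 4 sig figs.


Step 1: Count up spins (+1): 4, down spins (-1): 2
Step 2: Total magnetization M = 4 - 2 = 2
Step 3: m = M/N = 2/6 = 0.3333

0.3333


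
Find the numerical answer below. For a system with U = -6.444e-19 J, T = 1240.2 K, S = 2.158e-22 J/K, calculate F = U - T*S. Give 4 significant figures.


Step 1: T*S = 1240.2 * 2.158e-22 = 2.676e-19 J
Step 2: F = U - T*S = -6.444e-19 - 2.676e-19
Step 3: F = -9.12e-19 J

-9.12e-19


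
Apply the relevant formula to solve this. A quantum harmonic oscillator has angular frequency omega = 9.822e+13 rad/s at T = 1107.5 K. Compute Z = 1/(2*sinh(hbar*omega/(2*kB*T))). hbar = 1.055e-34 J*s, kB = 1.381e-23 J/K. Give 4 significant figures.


Step 1: Compute x = hbar*omega/(kB*T) = 1.055e-34*9.822e+13/(1.381e-23*1107.5) = 0.6775
Step 2: x/2 = 0.3388
Step 3: sinh(x/2) = 0.3453
Step 4: Z = 1/(2*0.3453) = 1.448

1.448


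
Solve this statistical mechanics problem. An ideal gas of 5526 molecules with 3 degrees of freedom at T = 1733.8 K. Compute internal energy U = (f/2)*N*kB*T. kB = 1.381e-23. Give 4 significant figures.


Step 1: f/2 = 3/2 = 1.5
Step 2: N*kB*T = 5526*1.381e-23*1733.8 = 1.323e-16
Step 3: U = 1.5 * 1.323e-16 = 1.985e-16 J

1.985e-16


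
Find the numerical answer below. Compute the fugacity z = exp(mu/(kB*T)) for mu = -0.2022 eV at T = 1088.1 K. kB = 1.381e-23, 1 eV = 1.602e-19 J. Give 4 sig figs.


Step 1: Convert mu to Joules: -0.2022*1.602e-19 = -3.239e-20 J
Step 2: kB*T = 1.381e-23*1088.1 = 1.503e-20 J
Step 3: mu/(kB*T) = -2.156
Step 4: z = exp(-2.156) = 0.1158

0.1158


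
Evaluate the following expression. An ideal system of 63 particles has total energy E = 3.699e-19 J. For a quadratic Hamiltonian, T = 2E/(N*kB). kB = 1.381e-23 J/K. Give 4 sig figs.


Step 1: Numerator = 2*E = 2*3.699e-19 = 7.398e-19 J
Step 2: Denominator = N*kB = 63*1.381e-23 = 8.7e-22
Step 3: T = 7.398e-19 / 8.7e-22 = 850.3 K

850.3


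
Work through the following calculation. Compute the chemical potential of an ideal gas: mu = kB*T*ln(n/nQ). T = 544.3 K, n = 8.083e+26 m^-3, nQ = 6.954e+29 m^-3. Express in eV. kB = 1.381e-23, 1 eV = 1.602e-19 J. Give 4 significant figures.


Step 1: n/nQ = 8.083e+26/6.954e+29 = 0.001162
Step 2: ln(n/nQ) = -6.757
Step 3: mu = kB*T*ln(n/nQ) = 7.517e-21*-6.757 = -5.079e-20 J
Step 4: Convert to eV: -5.079e-20/1.602e-19 = -0.3171 eV

-0.3171


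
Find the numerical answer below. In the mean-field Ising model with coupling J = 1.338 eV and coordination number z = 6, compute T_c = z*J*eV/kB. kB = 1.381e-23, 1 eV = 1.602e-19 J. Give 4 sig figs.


Step 1: z*J = 6*1.338 = 8.028 eV
Step 2: Convert to Joules: 8.028*1.602e-19 = 1.286e-18 J
Step 3: T_c = 1.286e-18 / 1.381e-23 = 9.313e+04 K

9.313e+04


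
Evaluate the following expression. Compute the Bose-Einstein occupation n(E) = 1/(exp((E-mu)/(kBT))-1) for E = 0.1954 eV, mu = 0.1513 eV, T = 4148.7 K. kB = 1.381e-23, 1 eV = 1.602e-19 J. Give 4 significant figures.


Step 1: (E - mu) = 0.0441 eV
Step 2: x = (E-mu)*eV/(kB*T) = 0.0441*1.602e-19/(1.381e-23*4148.7) = 0.1233
Step 3: exp(x) = 1.131
Step 4: n = 1/(exp(x)-1) = 7.62

7.62


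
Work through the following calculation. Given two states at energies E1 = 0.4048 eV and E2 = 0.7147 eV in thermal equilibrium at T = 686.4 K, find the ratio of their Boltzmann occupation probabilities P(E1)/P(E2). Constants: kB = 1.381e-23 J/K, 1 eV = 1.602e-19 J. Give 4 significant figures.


Step 1: Compute energy difference dE = E1 - E2 = 0.4048 - 0.7147 = -0.3099 eV
Step 2: Convert to Joules: dE_J = -0.3099 * 1.602e-19 = -4.965e-20 J
Step 3: Compute exponent = -dE_J / (kB * T) = -(-4.965e-20) / (1.381e-23 * 686.4) = 5.237
Step 4: P(E1)/P(E2) = exp(5.237) = 188.2

188.2


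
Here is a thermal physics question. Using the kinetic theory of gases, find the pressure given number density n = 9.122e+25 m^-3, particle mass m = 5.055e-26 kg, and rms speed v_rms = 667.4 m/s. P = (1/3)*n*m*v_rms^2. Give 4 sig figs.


Step 1: v_rms^2 = 667.4^2 = 4.454e+05
Step 2: n*m = 9.122e+25*5.055e-26 = 4.611
Step 3: P = (1/3)*4.611*4.454e+05 = 6.846e+05 Pa

6.846e+05


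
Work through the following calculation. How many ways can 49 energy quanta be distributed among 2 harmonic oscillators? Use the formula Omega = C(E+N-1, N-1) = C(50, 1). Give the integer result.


Step 1: Use binomial coefficient C(50, 1)
Step 2: Numerator = 50! / 49!
Step 3: Denominator = 1!
Step 4: Omega = 50

50


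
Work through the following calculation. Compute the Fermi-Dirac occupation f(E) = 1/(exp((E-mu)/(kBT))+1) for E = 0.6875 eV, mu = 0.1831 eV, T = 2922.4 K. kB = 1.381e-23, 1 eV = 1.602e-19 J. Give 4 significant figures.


Step 1: (E - mu) = 0.6875 - 0.1831 = 0.5044 eV
Step 2: Convert: (E-mu)*eV = 8.08e-20 J
Step 3: x = (E-mu)*eV/(kB*T) = 2.002
Step 4: f = 1/(exp(2.002)+1) = 0.119

0.119


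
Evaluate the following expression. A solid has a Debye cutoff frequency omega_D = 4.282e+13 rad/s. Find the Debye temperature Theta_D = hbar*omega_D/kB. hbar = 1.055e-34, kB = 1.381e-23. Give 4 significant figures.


Step 1: hbar*omega_D = 1.055e-34 * 4.282e+13 = 4.518e-21 J
Step 2: Theta_D = 4.518e-21 / 1.381e-23
Step 3: Theta_D = 327.1 K

327.1


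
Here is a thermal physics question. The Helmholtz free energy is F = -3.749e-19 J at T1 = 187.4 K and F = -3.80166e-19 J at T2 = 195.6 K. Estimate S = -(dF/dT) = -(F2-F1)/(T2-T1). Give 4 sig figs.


Step 1: dF = F2 - F1 = -3.80166e-19 - (-3.749e-19) = -5.266e-21 J
Step 2: dT = T2 - T1 = 195.6 - 187.4 = 8.2 K
Step 3: S = -dF/dT = -(-5.266e-21)/8.2 = 6.422e-22 J/K

6.422e-22


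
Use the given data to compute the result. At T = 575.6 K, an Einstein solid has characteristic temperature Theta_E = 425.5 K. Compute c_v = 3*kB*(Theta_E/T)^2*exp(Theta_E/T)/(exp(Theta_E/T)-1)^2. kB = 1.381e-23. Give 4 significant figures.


Step 1: x = Theta_E/T = 425.5/575.6 = 0.7392
Step 2: x^2 = 0.5465
Step 3: exp(x) = 2.094
Step 4: c_v = 3*1.381e-23*0.5465*2.094/(2.094-1)^2 = 3.959e-23

3.959e-23


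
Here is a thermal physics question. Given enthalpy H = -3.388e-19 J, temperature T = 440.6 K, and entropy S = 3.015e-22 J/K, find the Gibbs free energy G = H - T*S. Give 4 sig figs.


Step 1: T*S = 440.6 * 3.015e-22 = 1.328e-19 J
Step 2: G = H - T*S = -3.388e-19 - 1.328e-19
Step 3: G = -4.716e-19 J

-4.716e-19


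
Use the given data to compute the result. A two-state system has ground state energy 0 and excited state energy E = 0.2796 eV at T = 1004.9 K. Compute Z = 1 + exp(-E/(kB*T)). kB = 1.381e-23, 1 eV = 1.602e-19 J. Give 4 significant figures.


Step 1: Compute beta*E = E*eV/(kB*T) = 0.2796*1.602e-19/(1.381e-23*1004.9) = 3.228
Step 2: exp(-beta*E) = exp(-3.228) = 0.03965
Step 3: Z = 1 + 0.03965 = 1.04

1.04


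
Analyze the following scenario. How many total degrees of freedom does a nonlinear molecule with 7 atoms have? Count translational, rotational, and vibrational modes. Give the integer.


Step 1: Translational DOF = 3
Step 2: Rotational DOF (nonlinear) = 3
Step 3: Vibrational DOF = 3*7 - 6 = 15
Step 4: Total = 3 + 3 + 15 = 21

21


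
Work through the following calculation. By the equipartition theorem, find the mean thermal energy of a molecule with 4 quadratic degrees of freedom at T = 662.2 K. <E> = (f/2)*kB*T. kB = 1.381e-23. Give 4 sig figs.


Step 1: f/2 = 4/2 = 2
Step 2: kB*T = 1.381e-23 * 662.2 = 9.145e-21
Step 3: <E> = 2 * 9.145e-21 = 1.829e-20 J

1.829e-20


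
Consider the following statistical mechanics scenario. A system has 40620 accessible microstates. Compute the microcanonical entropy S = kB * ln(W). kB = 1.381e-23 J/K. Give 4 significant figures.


Step 1: ln(W) = ln(40620) = 10.61
Step 2: S = kB * ln(W) = 1.381e-23 * 10.61
Step 3: S = 1.466e-22 J/K

1.466e-22


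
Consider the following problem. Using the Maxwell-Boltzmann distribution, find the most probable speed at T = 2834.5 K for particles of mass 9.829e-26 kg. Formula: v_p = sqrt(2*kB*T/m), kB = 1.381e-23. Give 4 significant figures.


Step 1: Numerator = 2*kB*T = 2*1.381e-23*2834.5 = 7.829e-20
Step 2: Ratio = 7.829e-20 / 9.829e-26 = 7.965e+05
Step 3: v_p = sqrt(7.965e+05) = 892.5 m/s

892.5


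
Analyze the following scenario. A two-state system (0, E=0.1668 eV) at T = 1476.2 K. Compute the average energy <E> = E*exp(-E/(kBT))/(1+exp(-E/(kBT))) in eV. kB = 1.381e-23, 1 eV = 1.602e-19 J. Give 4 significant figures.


Step 1: beta*E = 0.1668*1.602e-19/(1.381e-23*1476.2) = 1.311
Step 2: exp(-beta*E) = 0.2696
Step 3: <E> = 0.1668*0.2696/(1+0.2696) = 0.03542 eV

0.03542


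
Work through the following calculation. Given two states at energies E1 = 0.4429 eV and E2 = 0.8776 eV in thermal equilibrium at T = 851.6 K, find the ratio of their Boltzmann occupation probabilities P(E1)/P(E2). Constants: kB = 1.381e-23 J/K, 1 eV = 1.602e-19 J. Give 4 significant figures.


Step 1: Compute energy difference dE = E1 - E2 = 0.4429 - 0.8776 = -0.4347 eV
Step 2: Convert to Joules: dE_J = -0.4347 * 1.602e-19 = -6.964e-20 J
Step 3: Compute exponent = -dE_J / (kB * T) = -(-6.964e-20) / (1.381e-23 * 851.6) = 5.921
Step 4: P(E1)/P(E2) = exp(5.921) = 372.9

372.9


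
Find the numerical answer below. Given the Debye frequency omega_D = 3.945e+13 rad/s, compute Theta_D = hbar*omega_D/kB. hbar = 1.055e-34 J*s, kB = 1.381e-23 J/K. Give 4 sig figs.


Step 1: hbar*omega_D = 1.055e-34 * 3.945e+13 = 4.162e-21 J
Step 2: Theta_D = 4.162e-21 / 1.381e-23
Step 3: Theta_D = 301.4 K

301.4


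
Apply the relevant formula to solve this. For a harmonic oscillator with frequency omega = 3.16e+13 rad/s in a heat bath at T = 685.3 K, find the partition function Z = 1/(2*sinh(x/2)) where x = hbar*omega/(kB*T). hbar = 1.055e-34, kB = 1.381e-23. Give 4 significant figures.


Step 1: Compute x = hbar*omega/(kB*T) = 1.055e-34*3.16e+13/(1.381e-23*685.3) = 0.3523
Step 2: x/2 = 0.1761
Step 3: sinh(x/2) = 0.177
Step 4: Z = 1/(2*0.177) = 2.824

2.824


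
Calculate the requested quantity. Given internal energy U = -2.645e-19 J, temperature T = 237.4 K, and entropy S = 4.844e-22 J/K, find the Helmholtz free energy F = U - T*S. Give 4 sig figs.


Step 1: T*S = 237.4 * 4.844e-22 = 1.15e-19 J
Step 2: F = U - T*S = -2.645e-19 - 1.15e-19
Step 3: F = -3.795e-19 J

-3.795e-19


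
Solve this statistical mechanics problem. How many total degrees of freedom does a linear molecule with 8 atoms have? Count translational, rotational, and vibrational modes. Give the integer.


Step 1: Translational DOF = 3
Step 2: Rotational DOF (linear) = 2
Step 3: Vibrational DOF = 3*8 - 5 = 19
Step 4: Total = 3 + 2 + 19 = 24

24


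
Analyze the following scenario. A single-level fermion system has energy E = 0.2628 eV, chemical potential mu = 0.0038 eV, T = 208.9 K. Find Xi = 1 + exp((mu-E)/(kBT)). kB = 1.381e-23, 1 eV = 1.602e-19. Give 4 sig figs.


Step 1: (mu - E) = 0.0038 - 0.2628 = -0.259 eV
Step 2: x = (mu-E)*eV/(kB*T) = -0.259*1.602e-19/(1.381e-23*208.9) = -14.38
Step 3: exp(x) = 5.673e-07
Step 4: Xi = 1 + 5.673e-07 = 1

1


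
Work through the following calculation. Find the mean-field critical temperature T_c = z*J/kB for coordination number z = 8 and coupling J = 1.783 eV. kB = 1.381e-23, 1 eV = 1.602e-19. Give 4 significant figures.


Step 1: z*J = 8*1.783 = 14.26 eV
Step 2: Convert to Joules: 14.26*1.602e-19 = 2.285e-18 J
Step 3: T_c = 2.285e-18 / 1.381e-23 = 1.655e+05 K

1.655e+05


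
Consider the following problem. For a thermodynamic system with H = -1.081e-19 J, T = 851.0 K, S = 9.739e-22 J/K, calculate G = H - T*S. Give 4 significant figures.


Step 1: T*S = 851.0 * 9.739e-22 = 8.288e-19 J
Step 2: G = H - T*S = -1.081e-19 - 8.288e-19
Step 3: G = -9.369e-19 J

-9.369e-19


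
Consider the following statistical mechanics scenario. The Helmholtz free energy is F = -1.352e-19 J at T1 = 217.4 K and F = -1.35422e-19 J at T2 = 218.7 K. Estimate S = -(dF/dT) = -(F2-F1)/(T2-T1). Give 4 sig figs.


Step 1: dF = F2 - F1 = -1.35422e-19 - (-1.352e-19) = -2.22e-22 J
Step 2: dT = T2 - T1 = 218.7 - 217.4 = 1.3 K
Step 3: S = -dF/dT = -(-2.22e-22)/1.3 = 1.708e-22 J/K

1.708e-22


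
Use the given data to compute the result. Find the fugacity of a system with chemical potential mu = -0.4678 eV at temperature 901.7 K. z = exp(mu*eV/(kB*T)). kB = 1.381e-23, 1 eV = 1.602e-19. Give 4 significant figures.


Step 1: Convert mu to Joules: -0.4678*1.602e-19 = -7.494e-20 J
Step 2: kB*T = 1.381e-23*901.7 = 1.245e-20 J
Step 3: mu/(kB*T) = -6.018
Step 4: z = exp(-6.018) = 0.002434

0.002434


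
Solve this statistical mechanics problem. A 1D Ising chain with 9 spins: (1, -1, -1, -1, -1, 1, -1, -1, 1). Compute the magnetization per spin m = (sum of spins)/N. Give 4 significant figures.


Step 1: Count up spins (+1): 3, down spins (-1): 6
Step 2: Total magnetization M = 3 - 6 = -3
Step 3: m = M/N = -3/9 = -0.3333

-0.3333


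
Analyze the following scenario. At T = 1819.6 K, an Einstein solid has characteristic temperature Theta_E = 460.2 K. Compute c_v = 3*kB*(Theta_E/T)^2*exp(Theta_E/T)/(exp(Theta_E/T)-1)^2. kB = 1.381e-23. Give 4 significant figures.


Step 1: x = Theta_E/T = 460.2/1819.6 = 0.2529
Step 2: x^2 = 0.06396
Step 3: exp(x) = 1.288
Step 4: c_v = 3*1.381e-23*0.06396*1.288/(1.288-1)^2 = 4.121e-23

4.121e-23


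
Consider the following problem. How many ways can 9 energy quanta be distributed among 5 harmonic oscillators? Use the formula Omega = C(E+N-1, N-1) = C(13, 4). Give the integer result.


Step 1: Use binomial coefficient C(13, 4)
Step 2: Numerator = 13! / 9!
Step 3: Denominator = 4!
Step 4: Omega = 715

715


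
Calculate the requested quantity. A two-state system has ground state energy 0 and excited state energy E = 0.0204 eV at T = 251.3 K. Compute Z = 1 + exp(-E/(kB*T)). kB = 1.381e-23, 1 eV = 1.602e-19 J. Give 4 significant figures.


Step 1: Compute beta*E = E*eV/(kB*T) = 0.0204*1.602e-19/(1.381e-23*251.3) = 0.9417
Step 2: exp(-beta*E) = exp(-0.9417) = 0.39
Step 3: Z = 1 + 0.39 = 1.39

1.39


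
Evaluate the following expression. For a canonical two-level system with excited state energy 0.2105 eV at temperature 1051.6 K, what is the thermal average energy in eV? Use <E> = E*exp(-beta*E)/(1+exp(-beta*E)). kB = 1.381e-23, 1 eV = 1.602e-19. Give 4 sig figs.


Step 1: beta*E = 0.2105*1.602e-19/(1.381e-23*1051.6) = 2.322
Step 2: exp(-beta*E) = 0.09807
Step 3: <E> = 0.2105*0.09807/(1+0.09807) = 0.0188 eV

0.0188


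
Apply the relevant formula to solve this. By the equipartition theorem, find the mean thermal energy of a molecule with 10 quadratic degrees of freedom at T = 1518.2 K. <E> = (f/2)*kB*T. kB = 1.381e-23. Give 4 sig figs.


Step 1: f/2 = 10/2 = 5
Step 2: kB*T = 1.381e-23 * 1518.2 = 2.097e-20
Step 3: <E> = 5 * 2.097e-20 = 1.048e-19 J

1.048e-19


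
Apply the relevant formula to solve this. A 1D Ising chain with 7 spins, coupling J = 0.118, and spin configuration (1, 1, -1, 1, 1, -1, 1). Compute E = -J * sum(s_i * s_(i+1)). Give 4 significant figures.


Step 1: Nearest-neighbor products: 1, -1, -1, 1, -1, -1
Step 2: Sum of products = -2
Step 3: E = -0.118 * -2 = 0.236

0.236


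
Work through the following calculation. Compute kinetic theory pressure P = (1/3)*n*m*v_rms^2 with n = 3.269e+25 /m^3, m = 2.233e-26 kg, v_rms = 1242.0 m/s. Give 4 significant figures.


Step 1: v_rms^2 = 1242.0^2 = 1.543e+06
Step 2: n*m = 3.269e+25*2.233e-26 = 0.73
Step 3: P = (1/3)*0.73*1.543e+06 = 3.753e+05 Pa

3.753e+05


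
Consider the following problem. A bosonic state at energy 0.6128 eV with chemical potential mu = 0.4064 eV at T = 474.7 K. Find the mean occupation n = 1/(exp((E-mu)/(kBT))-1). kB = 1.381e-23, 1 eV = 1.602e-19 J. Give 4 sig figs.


Step 1: (E - mu) = 0.2064 eV
Step 2: x = (E-mu)*eV/(kB*T) = 0.2064*1.602e-19/(1.381e-23*474.7) = 5.044
Step 3: exp(x) = 155.1
Step 4: n = 1/(exp(x)-1) = 0.006491

0.006491


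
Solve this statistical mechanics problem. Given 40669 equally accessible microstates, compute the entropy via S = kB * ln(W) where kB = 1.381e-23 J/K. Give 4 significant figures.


Step 1: ln(W) = ln(40669) = 10.61
Step 2: S = kB * ln(W) = 1.381e-23 * 10.61
Step 3: S = 1.466e-22 J/K

1.466e-22


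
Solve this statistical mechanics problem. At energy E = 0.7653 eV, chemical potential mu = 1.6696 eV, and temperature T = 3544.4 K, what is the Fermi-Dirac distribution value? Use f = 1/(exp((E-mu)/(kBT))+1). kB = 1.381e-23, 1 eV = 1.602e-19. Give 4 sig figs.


Step 1: (E - mu) = 0.7653 - 1.6696 = -0.9043 eV
Step 2: Convert: (E-mu)*eV = -1.449e-19 J
Step 3: x = (E-mu)*eV/(kB*T) = -2.96
Step 4: f = 1/(exp(-2.96)+1) = 0.9507

0.9507


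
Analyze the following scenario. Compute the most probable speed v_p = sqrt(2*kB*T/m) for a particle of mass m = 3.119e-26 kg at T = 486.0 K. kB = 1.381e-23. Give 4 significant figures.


Step 1: Numerator = 2*kB*T = 2*1.381e-23*486.0 = 1.342e-20
Step 2: Ratio = 1.342e-20 / 3.119e-26 = 4.304e+05
Step 3: v_p = sqrt(4.304e+05) = 656 m/s

656


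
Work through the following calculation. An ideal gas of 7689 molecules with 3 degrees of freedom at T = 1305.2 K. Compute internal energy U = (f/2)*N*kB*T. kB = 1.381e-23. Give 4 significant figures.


Step 1: f/2 = 3/2 = 1.5
Step 2: N*kB*T = 7689*1.381e-23*1305.2 = 1.386e-16
Step 3: U = 1.5 * 1.386e-16 = 2.079e-16 J

2.079e-16


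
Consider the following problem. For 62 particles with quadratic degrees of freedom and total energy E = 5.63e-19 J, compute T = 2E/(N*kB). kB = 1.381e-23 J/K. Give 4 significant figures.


Step 1: Numerator = 2*E = 2*5.63e-19 = 1.126e-18 J
Step 2: Denominator = N*kB = 62*1.381e-23 = 8.562e-22
Step 3: T = 1.126e-18 / 8.562e-22 = 1315 K

1315


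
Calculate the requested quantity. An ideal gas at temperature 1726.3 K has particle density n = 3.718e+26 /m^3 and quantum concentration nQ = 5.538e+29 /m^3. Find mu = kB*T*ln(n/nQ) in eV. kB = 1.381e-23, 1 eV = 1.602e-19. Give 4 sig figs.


Step 1: n/nQ = 3.718e+26/5.538e+29 = 0.0006714
Step 2: ln(n/nQ) = -7.306
Step 3: mu = kB*T*ln(n/nQ) = 2.384e-20*-7.306 = -1.742e-19 J
Step 4: Convert to eV: -1.742e-19/1.602e-19 = -1.087 eV

-1.087


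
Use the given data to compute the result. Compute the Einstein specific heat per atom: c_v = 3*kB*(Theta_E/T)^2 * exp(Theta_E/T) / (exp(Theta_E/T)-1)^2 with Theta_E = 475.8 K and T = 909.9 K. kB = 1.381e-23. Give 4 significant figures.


Step 1: x = Theta_E/T = 475.8/909.9 = 0.5229
Step 2: x^2 = 0.2734
Step 3: exp(x) = 1.687
Step 4: c_v = 3*1.381e-23*0.2734*1.687/(1.687-1)^2 = 4.05e-23

4.05e-23


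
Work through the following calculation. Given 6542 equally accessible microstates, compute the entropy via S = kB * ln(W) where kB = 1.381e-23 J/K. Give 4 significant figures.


Step 1: ln(W) = ln(6542) = 8.786
Step 2: S = kB * ln(W) = 1.381e-23 * 8.786
Step 3: S = 1.213e-22 J/K

1.213e-22


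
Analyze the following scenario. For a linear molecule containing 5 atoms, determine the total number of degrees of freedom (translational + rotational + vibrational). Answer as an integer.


Step 1: Translational DOF = 3
Step 2: Rotational DOF (linear) = 2
Step 3: Vibrational DOF = 3*5 - 5 = 10
Step 4: Total = 3 + 2 + 10 = 15

15


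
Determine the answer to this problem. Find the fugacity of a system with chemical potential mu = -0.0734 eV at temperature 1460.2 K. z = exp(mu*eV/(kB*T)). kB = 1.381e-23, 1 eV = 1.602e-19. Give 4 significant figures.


Step 1: Convert mu to Joules: -0.0734*1.602e-19 = -1.176e-20 J
Step 2: kB*T = 1.381e-23*1460.2 = 2.017e-20 J
Step 3: mu/(kB*T) = -0.5831
Step 4: z = exp(-0.5831) = 0.5582

0.5582


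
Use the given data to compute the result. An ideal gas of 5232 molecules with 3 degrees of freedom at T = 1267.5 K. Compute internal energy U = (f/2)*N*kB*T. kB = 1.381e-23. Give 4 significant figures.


Step 1: f/2 = 3/2 = 1.5
Step 2: N*kB*T = 5232*1.381e-23*1267.5 = 9.158e-17
Step 3: U = 1.5 * 9.158e-17 = 1.374e-16 J

1.374e-16


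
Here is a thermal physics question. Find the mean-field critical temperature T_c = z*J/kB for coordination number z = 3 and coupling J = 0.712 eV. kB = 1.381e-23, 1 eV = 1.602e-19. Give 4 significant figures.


Step 1: z*J = 3*0.712 = 2.136 eV
Step 2: Convert to Joules: 2.136*1.602e-19 = 3.422e-19 J
Step 3: T_c = 3.422e-19 / 1.381e-23 = 2.478e+04 K

2.478e+04


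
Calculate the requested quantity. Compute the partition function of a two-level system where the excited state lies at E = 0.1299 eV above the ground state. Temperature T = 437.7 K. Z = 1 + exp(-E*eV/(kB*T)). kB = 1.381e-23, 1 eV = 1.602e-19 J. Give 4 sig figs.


Step 1: Compute beta*E = E*eV/(kB*T) = 0.1299*1.602e-19/(1.381e-23*437.7) = 3.443
Step 2: exp(-beta*E) = exp(-3.443) = 0.03198
Step 3: Z = 1 + 0.03198 = 1.032

1.032


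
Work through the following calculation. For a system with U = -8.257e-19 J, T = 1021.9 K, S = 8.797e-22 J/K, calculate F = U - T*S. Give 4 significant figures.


Step 1: T*S = 1021.9 * 8.797e-22 = 8.99e-19 J
Step 2: F = U - T*S = -8.257e-19 - 8.99e-19
Step 3: F = -1.725e-18 J

-1.725e-18


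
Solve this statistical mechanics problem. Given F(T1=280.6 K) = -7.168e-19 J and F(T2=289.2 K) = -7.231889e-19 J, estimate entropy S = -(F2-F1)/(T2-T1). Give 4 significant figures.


Step 1: dF = F2 - F1 = -7.231889e-19 - (-7.168e-19) = -6.3889e-21 J
Step 2: dT = T2 - T1 = 289.2 - 280.6 = 8.6 K
Step 3: S = -dF/dT = -(-6.3889e-21)/8.6 = 7.429e-22 J/K

7.429e-22


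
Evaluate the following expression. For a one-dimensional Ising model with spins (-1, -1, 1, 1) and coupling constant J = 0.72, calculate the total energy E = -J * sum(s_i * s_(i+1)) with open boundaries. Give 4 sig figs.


Step 1: Nearest-neighbor products: 1, -1, 1
Step 2: Sum of products = 1
Step 3: E = -0.72 * 1 = -0.72

-0.72


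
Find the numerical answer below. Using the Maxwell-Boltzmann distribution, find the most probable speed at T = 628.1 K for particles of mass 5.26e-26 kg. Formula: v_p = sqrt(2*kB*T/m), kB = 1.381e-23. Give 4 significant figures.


Step 1: Numerator = 2*kB*T = 2*1.381e-23*628.1 = 1.735e-20
Step 2: Ratio = 1.735e-20 / 5.26e-26 = 3.298e+05
Step 3: v_p = sqrt(3.298e+05) = 574.3 m/s

574.3


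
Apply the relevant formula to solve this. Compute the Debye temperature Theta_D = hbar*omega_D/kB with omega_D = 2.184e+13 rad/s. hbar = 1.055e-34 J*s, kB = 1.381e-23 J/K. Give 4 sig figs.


Step 1: hbar*omega_D = 1.055e-34 * 2.184e+13 = 2.304e-21 J
Step 2: Theta_D = 2.304e-21 / 1.381e-23
Step 3: Theta_D = 166.8 K

166.8


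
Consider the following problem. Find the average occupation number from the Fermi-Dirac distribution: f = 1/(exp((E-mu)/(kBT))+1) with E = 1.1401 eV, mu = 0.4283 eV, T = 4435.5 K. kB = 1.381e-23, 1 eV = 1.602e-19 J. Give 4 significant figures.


Step 1: (E - mu) = 1.1401 - 0.4283 = 0.7118 eV
Step 2: Convert: (E-mu)*eV = 1.14e-19 J
Step 3: x = (E-mu)*eV/(kB*T) = 1.862
Step 4: f = 1/(exp(1.862)+1) = 0.1345

0.1345


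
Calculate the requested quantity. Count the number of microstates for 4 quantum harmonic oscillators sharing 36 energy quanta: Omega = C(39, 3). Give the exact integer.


Step 1: Use binomial coefficient C(39, 3)
Step 2: Numerator = 39! / 36!
Step 3: Denominator = 3!
Step 4: Omega = 9139

9139


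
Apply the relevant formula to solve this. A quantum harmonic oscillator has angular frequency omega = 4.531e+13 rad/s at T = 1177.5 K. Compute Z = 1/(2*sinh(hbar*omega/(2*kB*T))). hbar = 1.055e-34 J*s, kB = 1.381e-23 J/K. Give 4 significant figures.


Step 1: Compute x = hbar*omega/(kB*T) = 1.055e-34*4.531e+13/(1.381e-23*1177.5) = 0.294
Step 2: x/2 = 0.147
Step 3: sinh(x/2) = 0.1475
Step 4: Z = 1/(2*0.1475) = 3.39

3.39


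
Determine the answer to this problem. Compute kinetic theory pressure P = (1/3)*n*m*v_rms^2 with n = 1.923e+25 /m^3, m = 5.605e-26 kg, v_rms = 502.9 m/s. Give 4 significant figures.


Step 1: v_rms^2 = 502.9^2 = 2.529e+05
Step 2: n*m = 1.923e+25*5.605e-26 = 1.078
Step 3: P = (1/3)*1.078*2.529e+05 = 9.087e+04 Pa

9.087e+04


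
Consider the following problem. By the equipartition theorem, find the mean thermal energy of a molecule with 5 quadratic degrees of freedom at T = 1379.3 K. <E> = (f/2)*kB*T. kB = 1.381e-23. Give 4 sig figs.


Step 1: f/2 = 5/2 = 2.5
Step 2: kB*T = 1.381e-23 * 1379.3 = 1.905e-20
Step 3: <E> = 2.5 * 1.905e-20 = 4.762e-20 J

4.762e-20


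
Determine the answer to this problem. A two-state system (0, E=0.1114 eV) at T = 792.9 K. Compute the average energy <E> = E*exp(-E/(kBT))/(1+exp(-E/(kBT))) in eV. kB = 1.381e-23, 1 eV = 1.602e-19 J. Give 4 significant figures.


Step 1: beta*E = 0.1114*1.602e-19/(1.381e-23*792.9) = 1.63
Step 2: exp(-beta*E) = 0.196
Step 3: <E> = 0.1114*0.196/(1+0.196) = 0.01825 eV

0.01825


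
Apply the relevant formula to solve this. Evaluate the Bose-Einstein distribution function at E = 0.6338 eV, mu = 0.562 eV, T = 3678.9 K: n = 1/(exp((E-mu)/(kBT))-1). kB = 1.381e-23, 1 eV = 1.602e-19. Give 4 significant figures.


Step 1: (E - mu) = 0.0718 eV
Step 2: x = (E-mu)*eV/(kB*T) = 0.0718*1.602e-19/(1.381e-23*3678.9) = 0.2264
Step 3: exp(x) = 1.254
Step 4: n = 1/(exp(x)-1) = 3.936

3.936


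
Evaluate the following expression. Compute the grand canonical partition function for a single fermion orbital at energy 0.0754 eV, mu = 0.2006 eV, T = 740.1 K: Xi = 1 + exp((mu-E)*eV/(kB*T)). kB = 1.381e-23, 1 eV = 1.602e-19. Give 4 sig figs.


Step 1: (mu - E) = 0.2006 - 0.0754 = 0.1252 eV
Step 2: x = (mu-E)*eV/(kB*T) = 0.1252*1.602e-19/(1.381e-23*740.1) = 1.962
Step 3: exp(x) = 7.116
Step 4: Xi = 1 + 7.116 = 8.116

8.116


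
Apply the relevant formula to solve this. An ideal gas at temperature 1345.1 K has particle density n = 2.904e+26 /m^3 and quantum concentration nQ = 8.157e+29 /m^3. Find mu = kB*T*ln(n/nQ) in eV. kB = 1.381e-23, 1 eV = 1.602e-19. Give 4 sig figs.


Step 1: n/nQ = 2.904e+26/8.157e+29 = 0.000356
Step 2: ln(n/nQ) = -7.941
Step 3: mu = kB*T*ln(n/nQ) = 1.858e-20*-7.941 = -1.475e-19 J
Step 4: Convert to eV: -1.475e-19/1.602e-19 = -0.9207 eV

-0.9207


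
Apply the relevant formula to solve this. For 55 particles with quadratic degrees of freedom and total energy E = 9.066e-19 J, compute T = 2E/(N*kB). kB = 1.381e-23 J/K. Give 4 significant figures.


Step 1: Numerator = 2*E = 2*9.066e-19 = 1.813e-18 J
Step 2: Denominator = N*kB = 55*1.381e-23 = 7.595e-22
Step 3: T = 1.813e-18 / 7.595e-22 = 2387 K

2387


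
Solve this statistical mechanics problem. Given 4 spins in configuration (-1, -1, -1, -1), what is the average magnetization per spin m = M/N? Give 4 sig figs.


Step 1: Count up spins (+1): 0, down spins (-1): 4
Step 2: Total magnetization M = 0 - 4 = -4
Step 3: m = M/N = -4/4 = -1

-1


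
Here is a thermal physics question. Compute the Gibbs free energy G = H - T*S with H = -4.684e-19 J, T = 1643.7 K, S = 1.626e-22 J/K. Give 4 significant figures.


Step 1: T*S = 1643.7 * 1.626e-22 = 2.673e-19 J
Step 2: G = H - T*S = -4.684e-19 - 2.673e-19
Step 3: G = -7.357e-19 J

-7.357e-19


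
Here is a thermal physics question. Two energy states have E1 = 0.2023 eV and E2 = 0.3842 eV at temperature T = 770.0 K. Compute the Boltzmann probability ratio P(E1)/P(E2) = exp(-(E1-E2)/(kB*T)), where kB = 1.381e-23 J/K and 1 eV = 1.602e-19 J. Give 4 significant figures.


Step 1: Compute energy difference dE = E1 - E2 = 0.2023 - 0.3842 = -0.1819 eV
Step 2: Convert to Joules: dE_J = -0.1819 * 1.602e-19 = -2.914e-20 J
Step 3: Compute exponent = -dE_J / (kB * T) = -(-2.914e-20) / (1.381e-23 * 770.0) = 2.74
Step 4: P(E1)/P(E2) = exp(2.74) = 15.49

15.49


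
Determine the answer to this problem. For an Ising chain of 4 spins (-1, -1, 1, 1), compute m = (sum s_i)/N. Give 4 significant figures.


Step 1: Count up spins (+1): 2, down spins (-1): 2
Step 2: Total magnetization M = 2 - 2 = 0
Step 3: m = M/N = 0/4 = 0

0


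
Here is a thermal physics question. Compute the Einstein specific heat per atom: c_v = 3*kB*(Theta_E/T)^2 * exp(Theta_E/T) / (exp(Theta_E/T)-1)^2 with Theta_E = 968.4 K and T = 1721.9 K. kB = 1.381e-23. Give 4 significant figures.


Step 1: x = Theta_E/T = 968.4/1721.9 = 0.5624
Step 2: x^2 = 0.3163
Step 3: exp(x) = 1.755
Step 4: c_v = 3*1.381e-23*0.3163*1.755/(1.755-1)^2 = 4.036e-23

4.036e-23


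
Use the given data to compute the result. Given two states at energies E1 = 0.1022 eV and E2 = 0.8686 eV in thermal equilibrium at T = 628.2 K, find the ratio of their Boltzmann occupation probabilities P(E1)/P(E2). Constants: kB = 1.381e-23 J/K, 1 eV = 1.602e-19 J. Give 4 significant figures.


Step 1: Compute energy difference dE = E1 - E2 = 0.1022 - 0.8686 = -0.7664 eV
Step 2: Convert to Joules: dE_J = -0.7664 * 1.602e-19 = -1.228e-19 J
Step 3: Compute exponent = -dE_J / (kB * T) = -(-1.228e-19) / (1.381e-23 * 628.2) = 14.15
Step 4: P(E1)/P(E2) = exp(14.15) = 1.4e+06

1.4e+06


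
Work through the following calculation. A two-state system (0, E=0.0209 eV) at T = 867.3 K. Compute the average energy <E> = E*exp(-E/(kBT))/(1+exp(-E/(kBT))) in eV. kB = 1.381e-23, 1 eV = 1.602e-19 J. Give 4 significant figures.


Step 1: beta*E = 0.0209*1.602e-19/(1.381e-23*867.3) = 0.2795
Step 2: exp(-beta*E) = 0.7561
Step 3: <E> = 0.0209*0.7561/(1+0.7561) = 0.008999 eV

0.008999


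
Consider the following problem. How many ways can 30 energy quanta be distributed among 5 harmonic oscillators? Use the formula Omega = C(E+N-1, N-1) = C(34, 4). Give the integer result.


Step 1: Use binomial coefficient C(34, 4)
Step 2: Numerator = 34! / 30!
Step 3: Denominator = 4!
Step 4: Omega = 46376

46376


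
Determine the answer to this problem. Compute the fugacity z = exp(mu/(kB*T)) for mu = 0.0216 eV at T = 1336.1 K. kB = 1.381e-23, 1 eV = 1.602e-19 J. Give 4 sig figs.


Step 1: Convert mu to Joules: 0.0216*1.602e-19 = 3.46e-21 J
Step 2: kB*T = 1.381e-23*1336.1 = 1.845e-20 J
Step 3: mu/(kB*T) = 0.1875
Step 4: z = exp(0.1875) = 1.206

1.206


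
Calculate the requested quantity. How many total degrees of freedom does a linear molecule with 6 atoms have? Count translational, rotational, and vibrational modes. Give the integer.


Step 1: Translational DOF = 3
Step 2: Rotational DOF (linear) = 2
Step 3: Vibrational DOF = 3*6 - 5 = 13
Step 4: Total = 3 + 2 + 13 = 18

18


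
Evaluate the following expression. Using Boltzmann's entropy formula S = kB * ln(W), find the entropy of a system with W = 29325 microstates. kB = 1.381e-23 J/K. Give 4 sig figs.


Step 1: ln(W) = ln(29325) = 10.29
Step 2: S = kB * ln(W) = 1.381e-23 * 10.29
Step 3: S = 1.421e-22 J/K

1.421e-22


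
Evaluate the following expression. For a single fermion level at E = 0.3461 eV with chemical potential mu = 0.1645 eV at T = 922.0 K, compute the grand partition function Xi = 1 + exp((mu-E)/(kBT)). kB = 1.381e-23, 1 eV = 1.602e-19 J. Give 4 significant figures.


Step 1: (mu - E) = 0.1645 - 0.3461 = -0.1816 eV
Step 2: x = (mu-E)*eV/(kB*T) = -0.1816*1.602e-19/(1.381e-23*922.0) = -2.285
Step 3: exp(x) = 0.1018
Step 4: Xi = 1 + 0.1018 = 1.102

1.102


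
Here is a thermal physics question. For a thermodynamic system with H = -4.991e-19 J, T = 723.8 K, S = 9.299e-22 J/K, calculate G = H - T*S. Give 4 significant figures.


Step 1: T*S = 723.8 * 9.299e-22 = 6.731e-19 J
Step 2: G = H - T*S = -4.991e-19 - 6.731e-19
Step 3: G = -1.172e-18 J

-1.172e-18


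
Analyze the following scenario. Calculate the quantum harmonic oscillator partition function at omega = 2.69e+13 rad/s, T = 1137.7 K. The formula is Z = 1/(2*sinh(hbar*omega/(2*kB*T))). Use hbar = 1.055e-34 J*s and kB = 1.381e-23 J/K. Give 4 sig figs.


Step 1: Compute x = hbar*omega/(kB*T) = 1.055e-34*2.69e+13/(1.381e-23*1137.7) = 0.1806
Step 2: x/2 = 0.09031
Step 3: sinh(x/2) = 0.09044
Step 4: Z = 1/(2*0.09044) = 5.529

5.529


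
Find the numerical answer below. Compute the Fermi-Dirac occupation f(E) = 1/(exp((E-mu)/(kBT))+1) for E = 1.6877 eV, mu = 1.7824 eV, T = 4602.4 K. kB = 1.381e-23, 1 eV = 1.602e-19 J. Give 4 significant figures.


Step 1: (E - mu) = 1.6877 - 1.7824 = -0.0947 eV
Step 2: Convert: (E-mu)*eV = -1.517e-20 J
Step 3: x = (E-mu)*eV/(kB*T) = -0.2387
Step 4: f = 1/(exp(-0.2387)+1) = 0.5594

0.5594


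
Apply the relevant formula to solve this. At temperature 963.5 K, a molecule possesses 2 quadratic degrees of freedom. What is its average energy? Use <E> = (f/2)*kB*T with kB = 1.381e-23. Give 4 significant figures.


Step 1: f/2 = 2/2 = 1
Step 2: kB*T = 1.381e-23 * 963.5 = 1.331e-20
Step 3: <E> = 1 * 1.331e-20 = 1.331e-20 J

1.331e-20
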